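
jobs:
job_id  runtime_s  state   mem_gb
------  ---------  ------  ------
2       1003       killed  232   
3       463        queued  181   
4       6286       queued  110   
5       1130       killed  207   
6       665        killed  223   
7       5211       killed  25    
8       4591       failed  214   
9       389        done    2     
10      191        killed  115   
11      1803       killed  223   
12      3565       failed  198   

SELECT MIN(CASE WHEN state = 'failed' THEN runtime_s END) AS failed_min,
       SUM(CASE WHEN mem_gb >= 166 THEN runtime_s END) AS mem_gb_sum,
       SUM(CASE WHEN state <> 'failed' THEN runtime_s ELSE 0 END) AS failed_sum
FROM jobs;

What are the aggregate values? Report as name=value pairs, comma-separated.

[failed_min: state = 'failed']
job_id=2: ✗
job_id=3: ✗
job_id=4: ✗
job_id=5: ✗
job_id=6: ✗
job_id=7: ✗
job_id=8: ✓ → 4591
job_id=9: ✗
job_id=10: ✗
job_id=11: ✗
job_id=12: ✓ → 3565
failed_min = MIN(4591, 3565) = 3565
—
[mem_gb_sum: mem_gb >= 166]
job_id=2: ✓ → 1003
job_id=3: ✓ → 463
job_id=4: ✗
job_id=5: ✓ → 1130
job_id=6: ✓ → 665
job_id=7: ✗
job_id=8: ✓ → 4591
job_id=9: ✗
job_id=10: ✗
job_id=11: ✓ → 1803
job_id=12: ✓ → 3565
mem_gb_sum = 1003 + 463 + 1130 + 665 + 4591 + 1803 + 3565 = 13220
—
[failed_sum: state <> 'failed']
job_id=2: ✓ → 1003
job_id=3: ✓ → 463
job_id=4: ✓ → 6286
job_id=5: ✓ → 1130
job_id=6: ✓ → 665
job_id=7: ✓ → 5211
job_id=8: ✗
job_id=9: ✓ → 389
job_id=10: ✓ → 191
job_id=11: ✓ → 1803
job_id=12: ✗
failed_sum = 1003 + 463 + 6286 + 1130 + 665 + 5211 + 389 + 191 + 1803 = 17141

failed_min=3565, mem_gb_sum=13220, failed_sum=17141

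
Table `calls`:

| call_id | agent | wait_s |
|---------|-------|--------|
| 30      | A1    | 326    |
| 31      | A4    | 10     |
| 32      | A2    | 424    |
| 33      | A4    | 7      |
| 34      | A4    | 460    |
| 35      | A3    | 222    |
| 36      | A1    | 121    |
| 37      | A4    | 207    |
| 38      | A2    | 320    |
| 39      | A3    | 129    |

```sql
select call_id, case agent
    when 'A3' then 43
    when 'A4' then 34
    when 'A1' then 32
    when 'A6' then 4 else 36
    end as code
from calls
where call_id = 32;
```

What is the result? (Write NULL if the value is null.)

36

call_id = 32: agent=A2, wait_s=424.
agent='A3' → false
agent='A4' → false
agent='A1' → false
agent='A6' → false
No prior WHEN matched → ELSE → 36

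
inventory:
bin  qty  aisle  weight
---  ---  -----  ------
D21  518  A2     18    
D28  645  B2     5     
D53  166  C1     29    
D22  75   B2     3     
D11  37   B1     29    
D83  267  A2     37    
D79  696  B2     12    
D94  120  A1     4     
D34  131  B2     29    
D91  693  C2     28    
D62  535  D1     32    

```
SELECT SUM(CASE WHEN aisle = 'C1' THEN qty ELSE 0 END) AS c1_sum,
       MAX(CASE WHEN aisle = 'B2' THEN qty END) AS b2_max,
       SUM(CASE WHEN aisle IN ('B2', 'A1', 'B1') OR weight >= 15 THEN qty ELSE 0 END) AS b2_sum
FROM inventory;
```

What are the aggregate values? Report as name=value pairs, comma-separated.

c1_sum=166, b2_max=696, b2_sum=3883

[c1_sum: aisle = 'C1']
bin=D21: ✗
bin=D28: ✗
bin=D53: ✓ → 166
bin=D22: ✗
bin=D11: ✗
bin=D83: ✗
bin=D79: ✗
bin=D94: ✗
bin=D34: ✗
bin=D91: ✗
bin=D62: ✗
c1_sum = 166
—
[b2_max: aisle = 'B2']
bin=D21: ✗
bin=D28: ✓ → 645
bin=D53: ✗
bin=D22: ✓ → 75
bin=D11: ✗
bin=D83: ✗
bin=D79: ✓ → 696
bin=D94: ✗
bin=D34: ✓ → 131
bin=D91: ✗
bin=D62: ✗
b2_max = MAX(645, 75, 696, 131) = 696
—
[b2_sum: aisle IN ('B2', 'A1', 'B1') OR weight >= 15]
bin=D21: ✓ → 518
bin=D28: ✓ → 645
bin=D53: ✓ → 166
bin=D22: ✓ → 75
bin=D11: ✓ → 37
bin=D83: ✓ → 267
bin=D79: ✓ → 696
bin=D94: ✓ → 120
bin=D34: ✓ → 131
bin=D91: ✓ → 693
bin=D62: ✓ → 535
b2_sum = 518 + 645 + 166 + 75 + 37 + 267 + 696 + 120 + 131 + 693 + 535 = 3883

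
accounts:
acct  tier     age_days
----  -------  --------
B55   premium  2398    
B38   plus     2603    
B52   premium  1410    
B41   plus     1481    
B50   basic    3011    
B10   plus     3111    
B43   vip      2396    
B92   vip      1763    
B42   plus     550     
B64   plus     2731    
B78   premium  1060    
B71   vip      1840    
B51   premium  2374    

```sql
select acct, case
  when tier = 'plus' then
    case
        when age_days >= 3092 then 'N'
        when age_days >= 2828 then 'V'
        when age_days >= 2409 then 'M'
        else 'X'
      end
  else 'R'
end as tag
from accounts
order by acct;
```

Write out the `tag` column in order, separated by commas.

N, M, X, X, R, R, R, R, R, M, R, R, R

acct=B10: tier='plus' → inner[age_days >= 3092] → N
acct=B38: tier='plus' → inner[age_days >= 2409] → M
acct=B41: tier='plus' → inner[ELSE] → X
acct=B42: tier='plus' → inner[ELSE] → X
acct=B43: tier='vip' → outer ELSE → R
acct=B50: tier='basic' → outer ELSE → R
acct=B51: tier='premium' → outer ELSE → R
acct=B52: tier='premium' → outer ELSE → R
acct=B55: tier='premium' → outer ELSE → R
acct=B64: tier='plus' → inner[age_days >= 2409] → M
acct=B71: tier='vip' → outer ELSE → R
acct=B78: tier='premium' → outer ELSE → R
acct=B92: tier='vip' → outer ELSE → R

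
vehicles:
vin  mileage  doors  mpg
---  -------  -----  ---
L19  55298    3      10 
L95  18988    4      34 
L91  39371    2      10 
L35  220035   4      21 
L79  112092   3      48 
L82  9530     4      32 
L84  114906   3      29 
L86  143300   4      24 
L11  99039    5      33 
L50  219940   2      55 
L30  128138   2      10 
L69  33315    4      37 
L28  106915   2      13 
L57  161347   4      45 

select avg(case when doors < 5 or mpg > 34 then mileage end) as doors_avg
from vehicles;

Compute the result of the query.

104859.6153846154

vin=L19: ✓ → 55298
vin=L95: ✓ → 18988
vin=L91: ✓ → 39371
vin=L35: ✓ → 220035
vin=L79: ✓ → 112092
vin=L82: ✓ → 9530
vin=L84: ✓ → 114906
vin=L86: ✓ → 143300
vin=L11: ✗
vin=L50: ✓ → 219940
vin=L30: ✓ → 128138
vin=L69: ✓ → 33315
vin=L28: ✓ → 106915
vin=L57: ✓ → 161347
doors_avg = (55298 + 18988 + 39371 + 220035 + 112092 + 9530 + 114906 + 143300 + 219940 + 128138 + 33315 + 106915 + 161347) / 13 = 104859.6153846154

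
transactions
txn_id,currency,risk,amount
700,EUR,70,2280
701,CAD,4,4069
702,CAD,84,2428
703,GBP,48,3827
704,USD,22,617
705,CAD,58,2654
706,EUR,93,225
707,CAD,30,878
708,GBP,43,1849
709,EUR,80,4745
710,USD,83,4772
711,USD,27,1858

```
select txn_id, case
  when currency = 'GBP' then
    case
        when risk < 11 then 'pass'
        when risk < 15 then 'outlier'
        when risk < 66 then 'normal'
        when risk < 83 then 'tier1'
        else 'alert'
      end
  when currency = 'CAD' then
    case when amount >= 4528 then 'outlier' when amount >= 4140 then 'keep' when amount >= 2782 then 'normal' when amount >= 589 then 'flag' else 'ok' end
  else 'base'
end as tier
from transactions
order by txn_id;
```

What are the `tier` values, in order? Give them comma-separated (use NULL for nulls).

base, normal, flag, normal, base, flag, base, flag, normal, base, base, base

txn_id=700: currency='EUR' → outer ELSE → base
txn_id=701: currency='CAD' → inner[amount >= 2782] → normal
txn_id=702: currency='CAD' → inner[amount >= 589] → flag
txn_id=703: currency='GBP' → inner[risk < 66] → normal
txn_id=704: currency='USD' → outer ELSE → base
txn_id=705: currency='CAD' → inner[amount >= 589] → flag
txn_id=706: currency='EUR' → outer ELSE → base
txn_id=707: currency='CAD' → inner[amount >= 589] → flag
txn_id=708: currency='GBP' → inner[risk < 66] → normal
txn_id=709: currency='EUR' → outer ELSE → base
txn_id=710: currency='USD' → outer ELSE → base
txn_id=711: currency='USD' → outer ELSE → base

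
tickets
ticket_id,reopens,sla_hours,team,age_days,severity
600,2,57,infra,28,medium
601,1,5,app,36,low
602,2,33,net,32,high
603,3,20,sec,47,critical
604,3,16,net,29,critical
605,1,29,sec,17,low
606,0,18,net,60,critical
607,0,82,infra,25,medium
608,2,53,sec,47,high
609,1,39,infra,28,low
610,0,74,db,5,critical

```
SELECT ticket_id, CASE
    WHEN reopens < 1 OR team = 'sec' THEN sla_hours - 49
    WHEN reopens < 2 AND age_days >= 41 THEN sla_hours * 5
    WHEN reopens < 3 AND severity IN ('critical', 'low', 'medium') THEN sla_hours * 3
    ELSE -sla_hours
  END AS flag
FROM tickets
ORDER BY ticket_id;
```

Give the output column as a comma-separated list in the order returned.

171, 15, -33, -29, -16, -20, -31, 33, 4, 117, 25

ticket_id=600: reopens < 3 AND severity IN ('critical', 'low', 'medium') → 171
ticket_id=601: reopens < 3 AND severity IN ('critical', 'low', 'medium') → 15
ticket_id=602: ELSE → -33
ticket_id=603: reopens < 1 OR team = 'sec' → -29
ticket_id=604: ELSE → -16
ticket_id=605: reopens < 1 OR team = 'sec' → -20
ticket_id=606: reopens < 1 OR team = 'sec' → -31
ticket_id=607: reopens < 1 OR team = 'sec' → 33
ticket_id=608: reopens < 1 OR team = 'sec' → 4
ticket_id=609: reopens < 3 AND severity IN ('critical', 'low', 'medium') → 117
ticket_id=610: reopens < 1 OR team = 'sec' → 25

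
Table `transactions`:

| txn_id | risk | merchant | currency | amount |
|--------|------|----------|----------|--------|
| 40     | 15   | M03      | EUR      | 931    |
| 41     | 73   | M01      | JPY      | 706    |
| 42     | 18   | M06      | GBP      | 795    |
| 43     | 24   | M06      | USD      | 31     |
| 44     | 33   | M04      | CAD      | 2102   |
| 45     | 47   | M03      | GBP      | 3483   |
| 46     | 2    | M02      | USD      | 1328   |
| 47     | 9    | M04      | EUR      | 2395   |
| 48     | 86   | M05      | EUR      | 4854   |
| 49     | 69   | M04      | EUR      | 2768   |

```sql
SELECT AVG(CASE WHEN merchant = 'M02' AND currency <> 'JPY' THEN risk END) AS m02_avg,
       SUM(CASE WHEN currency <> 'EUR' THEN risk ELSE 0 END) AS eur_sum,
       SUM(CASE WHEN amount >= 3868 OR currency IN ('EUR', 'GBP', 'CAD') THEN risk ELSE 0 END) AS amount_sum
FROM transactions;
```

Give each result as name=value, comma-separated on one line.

m02_avg=2, eur_sum=197, amount_sum=277

[m02_avg: merchant = 'M02' AND currency <> 'JPY']
txn_id=40: ✗
txn_id=41: ✗
txn_id=42: ✗
txn_id=43: ✗
txn_id=44: ✗
txn_id=45: ✗
txn_id=46: ✓ → 2
txn_id=47: ✗
txn_id=48: ✗
txn_id=49: ✗
m02_avg = 2
—
[eur_sum: currency <> 'EUR']
txn_id=40: ✗
txn_id=41: ✓ → 73
txn_id=42: ✓ → 18
txn_id=43: ✓ → 24
txn_id=44: ✓ → 33
txn_id=45: ✓ → 47
txn_id=46: ✓ → 2
txn_id=47: ✗
txn_id=48: ✗
txn_id=49: ✗
eur_sum = 73 + 18 + 24 + 33 + 47 + 2 = 197
—
[amount_sum: amount >= 3868 OR currency IN ('EUR', 'GBP', 'CAD')]
txn_id=40: ✓ → 15
txn_id=41: ✗
txn_id=42: ✓ → 18
txn_id=43: ✗
txn_id=44: ✓ → 33
txn_id=45: ✓ → 47
txn_id=46: ✗
txn_id=47: ✓ → 9
txn_id=48: ✓ → 86
txn_id=49: ✓ → 69
amount_sum = 15 + 18 + 33 + 47 + 9 + 86 + 69 = 277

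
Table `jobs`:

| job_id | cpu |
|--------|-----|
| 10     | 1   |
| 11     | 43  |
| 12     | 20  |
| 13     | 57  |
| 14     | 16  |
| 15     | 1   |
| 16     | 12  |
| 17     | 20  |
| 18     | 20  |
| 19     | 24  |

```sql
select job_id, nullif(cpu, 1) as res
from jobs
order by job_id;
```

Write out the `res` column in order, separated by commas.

job_id=10: cpu=1 vs 1: equal → NULL
job_id=11: cpu=43 vs 1: differ → 43
job_id=12: cpu=20 vs 1: differ → 20
job_id=13: cpu=57 vs 1: differ → 57
job_id=14: cpu=16 vs 1: differ → 16
job_id=15: cpu=1 vs 1: equal → NULL
job_id=16: cpu=12 vs 1: differ → 12
job_id=17: cpu=20 vs 1: differ → 20
job_id=18: cpu=20 vs 1: differ → 20
job_id=19: cpu=24 vs 1: differ → 24

NULL, 43, 20, 57, 16, NULL, 12, 20, 20, 24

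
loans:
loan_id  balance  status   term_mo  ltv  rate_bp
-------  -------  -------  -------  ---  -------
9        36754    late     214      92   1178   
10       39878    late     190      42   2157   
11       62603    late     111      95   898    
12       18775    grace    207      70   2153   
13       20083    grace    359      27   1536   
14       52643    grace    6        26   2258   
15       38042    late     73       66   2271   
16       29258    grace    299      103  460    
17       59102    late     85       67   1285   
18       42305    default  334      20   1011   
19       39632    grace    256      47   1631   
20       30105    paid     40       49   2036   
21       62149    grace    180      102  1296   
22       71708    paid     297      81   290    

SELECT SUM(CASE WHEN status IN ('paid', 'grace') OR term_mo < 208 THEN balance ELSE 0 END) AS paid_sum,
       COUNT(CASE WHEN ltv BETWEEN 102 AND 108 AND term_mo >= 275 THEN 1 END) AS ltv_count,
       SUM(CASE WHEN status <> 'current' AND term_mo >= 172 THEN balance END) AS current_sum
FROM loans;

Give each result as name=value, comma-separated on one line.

paid_sum=523978, ltv_count=1, current_sum=360542

[paid_sum: status IN ('paid', 'grace') OR term_mo < 208]
loan_id=9: ✗
loan_id=10: ✓ → 39878
loan_id=11: ✓ → 62603
loan_id=12: ✓ → 18775
loan_id=13: ✓ → 20083
loan_id=14: ✓ → 52643
loan_id=15: ✓ → 38042
loan_id=16: ✓ → 29258
loan_id=17: ✓ → 59102
loan_id=18: ✗
loan_id=19: ✓ → 39632
loan_id=20: ✓ → 30105
loan_id=21: ✓ → 62149
loan_id=22: ✓ → 71708
paid_sum = 39878 + 62603 + 18775 + 20083 + 52643 + 38042 + 29258 + 59102 + 39632 + 30105 + 62149 + 71708 = 523978
—
[ltv_count: ltv BETWEEN 102 AND 108 AND term_mo >= 275]
loan_id=9: ✗
loan_id=10: ✗
loan_id=11: ✗
loan_id=12: ✗
loan_id=13: ✗
loan_id=14: ✗
loan_id=15: ✗
loan_id=16: ✓ → 1
loan_id=17: ✗
loan_id=18: ✗
loan_id=19: ✗
loan_id=20: ✗
loan_id=21: ✗
loan_id=22: ✗
ltv_count = COUNT(1) = 1
—
[current_sum: status <> 'current' AND term_mo >= 172]
loan_id=9: ✓ → 36754
loan_id=10: ✓ → 39878
loan_id=11: ✗
loan_id=12: ✓ → 18775
loan_id=13: ✓ → 20083
loan_id=14: ✗
loan_id=15: ✗
loan_id=16: ✓ → 29258
loan_id=17: ✗
loan_id=18: ✓ → 42305
loan_id=19: ✓ → 39632
loan_id=20: ✗
loan_id=21: ✓ → 62149
loan_id=22: ✓ → 71708
current_sum = 36754 + 39878 + 18775 + 20083 + 29258 + 42305 + 39632 + 62149 + 71708 = 360542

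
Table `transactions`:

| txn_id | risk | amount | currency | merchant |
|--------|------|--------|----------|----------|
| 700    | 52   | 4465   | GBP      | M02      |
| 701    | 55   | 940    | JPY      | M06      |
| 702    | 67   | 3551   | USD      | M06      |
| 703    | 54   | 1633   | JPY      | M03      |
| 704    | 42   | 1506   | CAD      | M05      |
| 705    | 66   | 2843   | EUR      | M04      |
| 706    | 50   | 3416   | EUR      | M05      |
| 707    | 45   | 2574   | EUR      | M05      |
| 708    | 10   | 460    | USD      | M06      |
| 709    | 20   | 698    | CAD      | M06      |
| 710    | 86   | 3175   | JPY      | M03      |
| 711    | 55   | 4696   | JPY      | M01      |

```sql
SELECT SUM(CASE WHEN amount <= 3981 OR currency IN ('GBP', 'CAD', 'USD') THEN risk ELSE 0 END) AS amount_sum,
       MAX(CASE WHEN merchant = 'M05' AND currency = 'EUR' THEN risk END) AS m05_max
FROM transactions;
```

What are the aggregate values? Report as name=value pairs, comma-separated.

[amount_sum: amount <= 3981 OR currency IN ('GBP', 'CAD', 'USD')]
txn_id=700: ✓ → 52
txn_id=701: ✓ → 55
txn_id=702: ✓ → 67
txn_id=703: ✓ → 54
txn_id=704: ✓ → 42
txn_id=705: ✓ → 66
txn_id=706: ✓ → 50
txn_id=707: ✓ → 45
txn_id=708: ✓ → 10
txn_id=709: ✓ → 20
txn_id=710: ✓ → 86
txn_id=711: ✗
amount_sum = 52 + 55 + 67 + 54 + 42 + 66 + 50 + 45 + 10 + 20 + 86 = 547
—
[m05_max: merchant = 'M05' AND currency = 'EUR']
txn_id=700: ✗
txn_id=701: ✗
txn_id=702: ✗
txn_id=703: ✗
txn_id=704: ✗
txn_id=705: ✗
txn_id=706: ✓ → 50
txn_id=707: ✓ → 45
txn_id=708: ✗
txn_id=709: ✗
txn_id=710: ✗
txn_id=711: ✗
m05_max = MAX(50, 45) = 50

amount_sum=547, m05_max=50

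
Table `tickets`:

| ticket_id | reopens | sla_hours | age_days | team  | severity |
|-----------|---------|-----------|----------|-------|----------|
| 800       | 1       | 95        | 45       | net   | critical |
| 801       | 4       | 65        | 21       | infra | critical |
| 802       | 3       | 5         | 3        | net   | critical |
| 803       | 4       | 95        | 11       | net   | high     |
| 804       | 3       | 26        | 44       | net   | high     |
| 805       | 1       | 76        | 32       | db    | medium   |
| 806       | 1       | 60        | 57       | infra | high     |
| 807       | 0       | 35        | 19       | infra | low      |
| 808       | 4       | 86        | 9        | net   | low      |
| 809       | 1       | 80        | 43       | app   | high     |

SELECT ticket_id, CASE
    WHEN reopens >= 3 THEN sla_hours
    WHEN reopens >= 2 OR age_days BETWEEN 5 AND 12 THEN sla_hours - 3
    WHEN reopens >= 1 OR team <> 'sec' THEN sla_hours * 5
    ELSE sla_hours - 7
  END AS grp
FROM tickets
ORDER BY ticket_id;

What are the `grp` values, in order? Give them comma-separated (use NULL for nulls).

475, 65, 5, 95, 26, 380, 300, 175, 86, 400

ticket_id=800: reopens >= 1 OR team <> 'sec' → 475
ticket_id=801: reopens >= 3 → 65
ticket_id=802: reopens >= 3 → 5
ticket_id=803: reopens >= 3 → 95
ticket_id=804: reopens >= 3 → 26
ticket_id=805: reopens >= 1 OR team <> 'sec' → 380
ticket_id=806: reopens >= 1 OR team <> 'sec' → 300
ticket_id=807: reopens >= 1 OR team <> 'sec' → 175
ticket_id=808: reopens >= 3 → 86
ticket_id=809: reopens >= 1 OR team <> 'sec' → 400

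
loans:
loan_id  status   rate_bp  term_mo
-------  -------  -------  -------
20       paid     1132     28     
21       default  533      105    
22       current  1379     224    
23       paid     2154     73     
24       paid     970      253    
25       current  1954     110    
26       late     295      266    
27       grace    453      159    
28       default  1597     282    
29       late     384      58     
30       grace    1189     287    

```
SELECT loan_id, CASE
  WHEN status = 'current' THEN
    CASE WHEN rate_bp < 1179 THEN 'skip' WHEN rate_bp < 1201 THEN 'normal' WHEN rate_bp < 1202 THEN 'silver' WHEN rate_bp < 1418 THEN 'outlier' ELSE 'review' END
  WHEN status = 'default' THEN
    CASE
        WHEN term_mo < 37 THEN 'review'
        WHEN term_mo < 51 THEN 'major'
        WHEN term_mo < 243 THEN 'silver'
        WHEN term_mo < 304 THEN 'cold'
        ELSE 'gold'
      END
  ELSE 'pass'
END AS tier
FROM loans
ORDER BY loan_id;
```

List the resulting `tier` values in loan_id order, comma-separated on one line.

loan_id=20: status='paid' → outer ELSE → pass
loan_id=21: status='default' → inner[term_mo < 243] → silver
loan_id=22: status='current' → inner[rate_bp < 1418] → outlier
loan_id=23: status='paid' → outer ELSE → pass
loan_id=24: status='paid' → outer ELSE → pass
loan_id=25: status='current' → inner[ELSE] → review
loan_id=26: status='late' → outer ELSE → pass
loan_id=27: status='grace' → outer ELSE → pass
loan_id=28: status='default' → inner[term_mo < 304] → cold
loan_id=29: status='late' → outer ELSE → pass
loan_id=30: status='grace' → outer ELSE → pass

pass, silver, outlier, pass, pass, review, pass, pass, cold, pass, pass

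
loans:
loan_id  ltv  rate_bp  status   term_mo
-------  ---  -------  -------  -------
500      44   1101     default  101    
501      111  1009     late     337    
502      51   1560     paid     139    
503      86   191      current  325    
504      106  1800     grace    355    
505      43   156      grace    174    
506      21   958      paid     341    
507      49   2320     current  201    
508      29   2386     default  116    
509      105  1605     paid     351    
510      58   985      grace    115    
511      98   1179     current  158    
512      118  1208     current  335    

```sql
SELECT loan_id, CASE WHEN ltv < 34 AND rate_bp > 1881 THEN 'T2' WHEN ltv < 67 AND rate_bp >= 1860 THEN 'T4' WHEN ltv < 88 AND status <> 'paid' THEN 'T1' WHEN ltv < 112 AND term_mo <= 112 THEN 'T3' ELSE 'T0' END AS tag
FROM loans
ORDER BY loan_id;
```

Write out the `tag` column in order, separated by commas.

T1, T0, T0, T1, T0, T1, T0, T4, T2, T0, T1, T0, T0

loan_id=500: ltv < 88 AND status <> 'paid' → T1
loan_id=501: ELSE → T0
loan_id=502: ELSE → T0
loan_id=503: ltv < 88 AND status <> 'paid' → T1
loan_id=504: ELSE → T0
loan_id=505: ltv < 88 AND status <> 'paid' → T1
loan_id=506: ELSE → T0
loan_id=507: ltv < 67 AND rate_bp >= 1860 → T4
loan_id=508: ltv < 34 AND rate_bp > 1881 → T2
loan_id=509: ELSE → T0
loan_id=510: ltv < 88 AND status <> 'paid' → T1
loan_id=511: ELSE → T0
loan_id=512: ELSE → T0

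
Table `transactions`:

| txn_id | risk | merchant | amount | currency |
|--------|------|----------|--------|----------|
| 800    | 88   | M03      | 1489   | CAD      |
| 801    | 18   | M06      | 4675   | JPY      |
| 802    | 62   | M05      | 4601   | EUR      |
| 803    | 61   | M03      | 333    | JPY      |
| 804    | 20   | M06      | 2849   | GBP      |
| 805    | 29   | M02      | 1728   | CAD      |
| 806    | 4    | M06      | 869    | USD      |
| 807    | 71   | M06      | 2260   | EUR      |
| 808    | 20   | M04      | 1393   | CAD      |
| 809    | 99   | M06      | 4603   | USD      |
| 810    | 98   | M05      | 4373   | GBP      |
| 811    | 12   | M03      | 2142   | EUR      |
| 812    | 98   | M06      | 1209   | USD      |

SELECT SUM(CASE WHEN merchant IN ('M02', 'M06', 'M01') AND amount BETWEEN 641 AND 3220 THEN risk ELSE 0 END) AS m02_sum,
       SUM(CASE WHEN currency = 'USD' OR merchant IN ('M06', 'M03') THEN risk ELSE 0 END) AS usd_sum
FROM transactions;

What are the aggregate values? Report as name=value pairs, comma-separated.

[m02_sum: merchant IN ('M02', 'M06', 'M01') AND amount BETWEEN 641 AND 3220]
txn_id=800: ✗
txn_id=801: ✗
txn_id=802: ✗
txn_id=803: ✗
txn_id=804: ✓ → 20
txn_id=805: ✓ → 29
txn_id=806: ✓ → 4
txn_id=807: ✓ → 71
txn_id=808: ✗
txn_id=809: ✗
txn_id=810: ✗
txn_id=811: ✗
txn_id=812: ✓ → 98
m02_sum = 20 + 29 + 4 + 71 + 98 = 222
—
[usd_sum: currency = 'USD' OR merchant IN ('M06', 'M03')]
txn_id=800: ✓ → 88
txn_id=801: ✓ → 18
txn_id=802: ✗
txn_id=803: ✓ → 61
txn_id=804: ✓ → 20
txn_id=805: ✗
txn_id=806: ✓ → 4
txn_id=807: ✓ → 71
txn_id=808: ✗
txn_id=809: ✓ → 99
txn_id=810: ✗
txn_id=811: ✓ → 12
txn_id=812: ✓ → 98
usd_sum = 88 + 18 + 61 + 20 + 4 + 71 + 99 + 12 + 98 = 471

m02_sum=222, usd_sum=471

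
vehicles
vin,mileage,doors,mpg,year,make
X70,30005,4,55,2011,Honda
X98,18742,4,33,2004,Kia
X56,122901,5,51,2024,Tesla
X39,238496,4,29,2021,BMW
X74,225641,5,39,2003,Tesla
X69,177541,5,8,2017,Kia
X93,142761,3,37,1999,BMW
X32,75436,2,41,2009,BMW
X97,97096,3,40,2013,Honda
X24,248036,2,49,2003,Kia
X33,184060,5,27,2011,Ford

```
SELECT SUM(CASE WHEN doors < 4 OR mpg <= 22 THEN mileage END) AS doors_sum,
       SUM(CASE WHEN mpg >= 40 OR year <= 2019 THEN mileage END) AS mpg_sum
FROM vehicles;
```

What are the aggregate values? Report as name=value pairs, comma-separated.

doors_sum=740870, mpg_sum=1322219

[doors_sum: doors < 4 OR mpg <= 22]
vin=X70: ✗
vin=X98: ✗
vin=X56: ✗
vin=X39: ✗
vin=X74: ✗
vin=X69: ✓ → 177541
vin=X93: ✓ → 142761
vin=X32: ✓ → 75436
vin=X97: ✓ → 97096
vin=X24: ✓ → 248036
vin=X33: ✗
doors_sum = 177541 + 142761 + 75436 + 97096 + 248036 = 740870
—
[mpg_sum: mpg >= 40 OR year <= 2019]
vin=X70: ✓ → 30005
vin=X98: ✓ → 18742
vin=X56: ✓ → 122901
vin=X39: ✗
vin=X74: ✓ → 225641
vin=X69: ✓ → 177541
vin=X93: ✓ → 142761
vin=X32: ✓ → 75436
vin=X97: ✓ → 97096
vin=X24: ✓ → 248036
vin=X33: ✓ → 184060
mpg_sum = 30005 + 18742 + 122901 + 225641 + 177541 + 142761 + 75436 + 97096 + 248036 + 184060 = 1322219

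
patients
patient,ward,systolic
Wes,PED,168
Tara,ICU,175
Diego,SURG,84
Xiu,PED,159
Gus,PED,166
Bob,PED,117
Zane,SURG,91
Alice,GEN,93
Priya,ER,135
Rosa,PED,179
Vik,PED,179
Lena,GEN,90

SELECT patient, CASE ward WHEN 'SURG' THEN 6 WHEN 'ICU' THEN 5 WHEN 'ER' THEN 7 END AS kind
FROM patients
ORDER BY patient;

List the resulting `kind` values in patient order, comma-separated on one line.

patient=Alice: (no match → NULL) → NULL
patient=Bob: (no match → NULL) → NULL
patient=Diego: ward='SURG' → 6
patient=Gus: (no match → NULL) → NULL
patient=Lena: (no match → NULL) → NULL
patient=Priya: ward='ER' → 7
patient=Rosa: (no match → NULL) → NULL
patient=Tara: ward='ICU' → 5
patient=Vik: (no match → NULL) → NULL
patient=Wes: (no match → NULL) → NULL
patient=Xiu: (no match → NULL) → NULL
patient=Zane: ward='SURG' → 6

NULL, NULL, 6, NULL, NULL, 7, NULL, 5, NULL, NULL, NULL, 6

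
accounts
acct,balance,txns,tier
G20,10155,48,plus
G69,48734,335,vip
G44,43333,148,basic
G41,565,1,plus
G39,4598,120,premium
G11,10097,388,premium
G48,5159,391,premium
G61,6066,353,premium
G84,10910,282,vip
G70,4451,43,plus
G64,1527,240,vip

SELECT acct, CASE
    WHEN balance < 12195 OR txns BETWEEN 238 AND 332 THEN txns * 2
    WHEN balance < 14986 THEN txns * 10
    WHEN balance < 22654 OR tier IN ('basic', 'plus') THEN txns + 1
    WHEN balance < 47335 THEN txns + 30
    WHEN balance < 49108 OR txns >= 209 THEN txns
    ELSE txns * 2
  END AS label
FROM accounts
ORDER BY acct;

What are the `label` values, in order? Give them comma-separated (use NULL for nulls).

acct=G11: balance < 12195 OR txns BETWEEN 238 AND 332 → 776
acct=G20: balance < 12195 OR txns BETWEEN 238 AND 332 → 96
acct=G39: balance < 12195 OR txns BETWEEN 238 AND 332 → 240
acct=G41: balance < 12195 OR txns BETWEEN 238 AND 332 → 2
acct=G44: balance < 22654 OR tier IN ('basic', 'plus') → 149
acct=G48: balance < 12195 OR txns BETWEEN 238 AND 332 → 782
acct=G61: balance < 12195 OR txns BETWEEN 238 AND 332 → 706
acct=G64: balance < 12195 OR txns BETWEEN 238 AND 332 → 480
acct=G69: balance < 49108 OR txns >= 209 → 335
acct=G70: balance < 12195 OR txns BETWEEN 238 AND 332 → 86
acct=G84: balance < 12195 OR txns BETWEEN 238 AND 332 → 564

776, 96, 240, 2, 149, 782, 706, 480, 335, 86, 564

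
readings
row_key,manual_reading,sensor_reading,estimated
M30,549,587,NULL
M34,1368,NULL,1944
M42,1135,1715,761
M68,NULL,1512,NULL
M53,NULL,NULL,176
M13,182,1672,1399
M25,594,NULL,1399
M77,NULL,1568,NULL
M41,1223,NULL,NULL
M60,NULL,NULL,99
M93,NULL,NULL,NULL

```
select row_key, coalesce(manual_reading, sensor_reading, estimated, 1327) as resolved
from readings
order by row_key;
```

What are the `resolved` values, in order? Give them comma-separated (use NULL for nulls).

182, 594, 549, 1368, 1223, 1135, 176, 99, 1512, 1568, 1327

row_key=M13: manual_reading=182 → 182
row_key=M25: manual_reading=594 → 594
row_key=M30: manual_reading=549 → 549
row_key=M34: manual_reading=1368 → 1368
row_key=M41: manual_reading=1223 → 1223
row_key=M42: manual_reading=1135 → 1135
row_key=M53: manual_reading=NULL, sensor_reading=NULL, estimated=176 → 176
row_key=M60: manual_reading=NULL, sensor_reading=NULL, estimated=99 → 99
row_key=M68: manual_reading=NULL, sensor_reading=1512 → 1512
row_key=M77: manual_reading=NULL, sensor_reading=1568 → 1568
row_key=M93: manual_reading=NULL, sensor_reading=NULL, estimated=NULL, → literal 1327 → 1327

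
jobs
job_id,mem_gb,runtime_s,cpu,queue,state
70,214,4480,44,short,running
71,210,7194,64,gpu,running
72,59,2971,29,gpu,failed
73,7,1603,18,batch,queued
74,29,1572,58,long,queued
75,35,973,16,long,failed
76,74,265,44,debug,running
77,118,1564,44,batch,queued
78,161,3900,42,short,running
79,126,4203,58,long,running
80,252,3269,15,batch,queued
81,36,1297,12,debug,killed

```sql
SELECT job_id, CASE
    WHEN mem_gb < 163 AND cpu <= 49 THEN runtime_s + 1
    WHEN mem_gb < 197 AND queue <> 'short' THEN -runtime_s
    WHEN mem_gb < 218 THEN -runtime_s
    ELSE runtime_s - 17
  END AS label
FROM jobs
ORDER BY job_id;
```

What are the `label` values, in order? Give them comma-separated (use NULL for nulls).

-4480, -7194, 2972, 1604, -1572, 974, 266, 1565, 3901, -4203, 3252, 1298

job_id=70: mem_gb < 218 → -4480
job_id=71: mem_gb < 218 → -7194
job_id=72: mem_gb < 163 AND cpu <= 49 → 2972
job_id=73: mem_gb < 163 AND cpu <= 49 → 1604
job_id=74: mem_gb < 197 AND queue <> 'short' → -1572
job_id=75: mem_gb < 163 AND cpu <= 49 → 974
job_id=76: mem_gb < 163 AND cpu <= 49 → 266
job_id=77: mem_gb < 163 AND cpu <= 49 → 1565
job_id=78: mem_gb < 163 AND cpu <= 49 → 3901
job_id=79: mem_gb < 197 AND queue <> 'short' → -4203
job_id=80: ELSE → 3252
job_id=81: mem_gb < 163 AND cpu <= 49 → 1298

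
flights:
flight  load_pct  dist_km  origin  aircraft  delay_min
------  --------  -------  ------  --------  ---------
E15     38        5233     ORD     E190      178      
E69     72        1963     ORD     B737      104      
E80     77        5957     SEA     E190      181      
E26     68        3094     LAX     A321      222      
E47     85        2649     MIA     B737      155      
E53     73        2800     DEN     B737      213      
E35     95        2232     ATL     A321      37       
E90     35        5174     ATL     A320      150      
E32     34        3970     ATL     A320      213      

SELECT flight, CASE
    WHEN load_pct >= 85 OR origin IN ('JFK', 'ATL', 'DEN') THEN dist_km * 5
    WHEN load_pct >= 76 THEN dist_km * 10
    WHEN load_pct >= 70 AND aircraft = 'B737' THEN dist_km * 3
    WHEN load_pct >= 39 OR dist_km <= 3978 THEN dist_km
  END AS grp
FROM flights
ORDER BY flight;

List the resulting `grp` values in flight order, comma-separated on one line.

NULL, 3094, 19850, 11160, 13245, 14000, 5889, 59570, 25870

flight=E15: (no match → NULL) → NULL
flight=E26: load_pct >= 39 OR dist_km <= 3978 → 3094
flight=E32: load_pct >= 85 OR origin IN ('JFK', 'ATL', 'DEN') → 19850
flight=E35: load_pct >= 85 OR origin IN ('JFK', 'ATL', 'DEN') → 11160
flight=E47: load_pct >= 85 OR origin IN ('JFK', 'ATL', 'DEN') → 13245
flight=E53: load_pct >= 85 OR origin IN ('JFK', 'ATL', 'DEN') → 14000
flight=E69: load_pct >= 70 AND aircraft = 'B737' → 5889
flight=E80: load_pct >= 76 → 59570
flight=E90: load_pct >= 85 OR origin IN ('JFK', 'ATL', 'DEN') → 25870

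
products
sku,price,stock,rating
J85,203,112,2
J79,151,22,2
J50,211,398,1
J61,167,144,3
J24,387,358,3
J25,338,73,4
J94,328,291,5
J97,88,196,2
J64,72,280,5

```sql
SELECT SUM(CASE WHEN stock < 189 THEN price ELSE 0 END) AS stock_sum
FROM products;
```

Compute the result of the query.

859

sku=J85: ✓ → 203
sku=J79: ✓ → 151
sku=J50: ✗
sku=J61: ✓ → 167
sku=J24: ✗
sku=J25: ✓ → 338
sku=J94: ✗
sku=J97: ✗
sku=J64: ✗
stock_sum = 203 + 151 + 167 + 338 = 859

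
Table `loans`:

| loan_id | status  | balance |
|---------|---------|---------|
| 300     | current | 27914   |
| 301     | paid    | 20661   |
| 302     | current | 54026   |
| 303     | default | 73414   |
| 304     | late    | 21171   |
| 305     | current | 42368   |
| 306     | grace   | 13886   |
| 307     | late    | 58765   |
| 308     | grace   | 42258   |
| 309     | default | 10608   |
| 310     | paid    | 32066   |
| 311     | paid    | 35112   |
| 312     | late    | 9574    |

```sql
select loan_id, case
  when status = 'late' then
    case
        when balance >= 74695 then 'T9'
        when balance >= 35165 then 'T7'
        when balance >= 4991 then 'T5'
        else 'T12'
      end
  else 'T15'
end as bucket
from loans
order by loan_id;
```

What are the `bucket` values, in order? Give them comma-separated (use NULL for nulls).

T15, T15, T15, T15, T5, T15, T15, T7, T15, T15, T15, T15, T5

loan_id=300: status='current' → outer ELSE → T15
loan_id=301: status='paid' → outer ELSE → T15
loan_id=302: status='current' → outer ELSE → T15
loan_id=303: status='default' → outer ELSE → T15
loan_id=304: status='late' → inner[balance >= 4991] → T5
loan_id=305: status='current' → outer ELSE → T15
loan_id=306: status='grace' → outer ELSE → T15
loan_id=307: status='late' → inner[balance >= 35165] → T7
loan_id=308: status='grace' → outer ELSE → T15
loan_id=309: status='default' → outer ELSE → T15
loan_id=310: status='paid' → outer ELSE → T15
loan_id=311: status='paid' → outer ELSE → T15
loan_id=312: status='late' → inner[balance >= 4991] → T5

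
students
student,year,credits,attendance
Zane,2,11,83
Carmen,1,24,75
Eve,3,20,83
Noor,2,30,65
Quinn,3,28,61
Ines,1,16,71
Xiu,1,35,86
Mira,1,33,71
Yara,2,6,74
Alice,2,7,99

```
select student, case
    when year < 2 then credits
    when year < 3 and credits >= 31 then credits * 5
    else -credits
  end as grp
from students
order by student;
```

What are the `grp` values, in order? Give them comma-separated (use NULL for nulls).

student=Alice: ELSE → -7
student=Carmen: year < 2 → 24
student=Eve: ELSE → -20
student=Ines: year < 2 → 16
student=Mira: year < 2 → 33
student=Noor: ELSE → -30
student=Quinn: ELSE → -28
student=Xiu: year < 2 → 35
student=Yara: ELSE → -6
student=Zane: ELSE → -11

-7, 24, -20, 16, 33, -30, -28, 35, -6, -11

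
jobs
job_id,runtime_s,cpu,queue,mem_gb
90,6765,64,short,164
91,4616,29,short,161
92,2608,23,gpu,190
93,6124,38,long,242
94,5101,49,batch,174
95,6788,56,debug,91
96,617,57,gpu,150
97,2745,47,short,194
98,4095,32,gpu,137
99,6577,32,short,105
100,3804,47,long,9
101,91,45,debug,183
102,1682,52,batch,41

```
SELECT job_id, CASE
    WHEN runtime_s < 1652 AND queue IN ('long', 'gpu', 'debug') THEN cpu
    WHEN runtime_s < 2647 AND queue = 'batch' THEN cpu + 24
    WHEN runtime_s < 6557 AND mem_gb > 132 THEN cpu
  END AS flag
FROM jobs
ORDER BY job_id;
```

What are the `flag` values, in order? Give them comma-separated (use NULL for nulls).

NULL, 29, 23, 38, 49, NULL, 57, 47, 32, NULL, NULL, 45, 76

job_id=90: (no match → NULL) → NULL
job_id=91: runtime_s < 6557 AND mem_gb > 132 → 29
job_id=92: runtime_s < 6557 AND mem_gb > 132 → 23
job_id=93: runtime_s < 6557 AND mem_gb > 132 → 38
job_id=94: runtime_s < 6557 AND mem_gb > 132 → 49
job_id=95: (no match → NULL) → NULL
job_id=96: runtime_s < 1652 AND queue IN ('long', 'gpu', 'debug') → 57
job_id=97: runtime_s < 6557 AND mem_gb > 132 → 47
job_id=98: runtime_s < 6557 AND mem_gb > 132 → 32
job_id=99: (no match → NULL) → NULL
job_id=100: (no match → NULL) → NULL
job_id=101: runtime_s < 1652 AND queue IN ('long', 'gpu', 'debug') → 45
job_id=102: runtime_s < 2647 AND queue = 'batch' → 76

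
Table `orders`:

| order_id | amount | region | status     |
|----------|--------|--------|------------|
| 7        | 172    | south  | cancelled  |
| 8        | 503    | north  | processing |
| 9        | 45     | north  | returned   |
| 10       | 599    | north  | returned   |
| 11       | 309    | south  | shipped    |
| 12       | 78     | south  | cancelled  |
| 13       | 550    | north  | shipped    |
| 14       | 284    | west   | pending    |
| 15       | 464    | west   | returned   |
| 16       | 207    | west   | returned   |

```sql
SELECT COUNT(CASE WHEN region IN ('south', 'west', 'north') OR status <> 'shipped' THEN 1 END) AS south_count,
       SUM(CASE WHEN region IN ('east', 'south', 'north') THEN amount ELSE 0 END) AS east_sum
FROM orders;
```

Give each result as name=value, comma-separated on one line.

[south_count: region IN ('south', 'west', 'north') OR status <> 'shipped']
order_id=7: ✓ → 1
order_id=8: ✓ → 1
order_id=9: ✓ → 1
order_id=10: ✓ → 1
order_id=11: ✓ → 1
order_id=12: ✓ → 1
order_id=13: ✓ → 1
order_id=14: ✓ → 1
order_id=15: ✓ → 1
order_id=16: ✓ → 1
south_count = COUNT(1, 1, 1, 1, 1, 1, 1, 1, 1, 1) = 10
—
[east_sum: region IN ('east', 'south', 'north')]
order_id=7: ✓ → 172
order_id=8: ✓ → 503
order_id=9: ✓ → 45
order_id=10: ✓ → 599
order_id=11: ✓ → 309
order_id=12: ✓ → 78
order_id=13: ✓ → 550
order_id=14: ✗
order_id=15: ✗
order_id=16: ✗
east_sum = 172 + 503 + 45 + 599 + 309 + 78 + 550 = 2256

south_count=10, east_sum=2256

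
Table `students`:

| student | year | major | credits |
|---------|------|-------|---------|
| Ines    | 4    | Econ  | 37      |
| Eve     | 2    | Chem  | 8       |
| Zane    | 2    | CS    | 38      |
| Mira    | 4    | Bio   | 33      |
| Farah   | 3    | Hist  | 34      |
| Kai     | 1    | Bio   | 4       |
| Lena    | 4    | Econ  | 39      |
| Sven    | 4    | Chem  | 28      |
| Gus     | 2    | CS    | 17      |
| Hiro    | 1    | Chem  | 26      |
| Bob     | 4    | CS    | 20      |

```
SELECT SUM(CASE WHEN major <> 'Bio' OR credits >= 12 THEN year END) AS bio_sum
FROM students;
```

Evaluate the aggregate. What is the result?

30

student=Ines: ✓ → 4
student=Eve: ✓ → 2
student=Zane: ✓ → 2
student=Mira: ✓ → 4
student=Farah: ✓ → 3
student=Kai: ✗
student=Lena: ✓ → 4
student=Sven: ✓ → 4
student=Gus: ✓ → 2
student=Hiro: ✓ → 1
student=Bob: ✓ → 4
bio_sum = 4 + 2 + 2 + 4 + 3 + 4 + 4 + 2 + 1 + 4 = 30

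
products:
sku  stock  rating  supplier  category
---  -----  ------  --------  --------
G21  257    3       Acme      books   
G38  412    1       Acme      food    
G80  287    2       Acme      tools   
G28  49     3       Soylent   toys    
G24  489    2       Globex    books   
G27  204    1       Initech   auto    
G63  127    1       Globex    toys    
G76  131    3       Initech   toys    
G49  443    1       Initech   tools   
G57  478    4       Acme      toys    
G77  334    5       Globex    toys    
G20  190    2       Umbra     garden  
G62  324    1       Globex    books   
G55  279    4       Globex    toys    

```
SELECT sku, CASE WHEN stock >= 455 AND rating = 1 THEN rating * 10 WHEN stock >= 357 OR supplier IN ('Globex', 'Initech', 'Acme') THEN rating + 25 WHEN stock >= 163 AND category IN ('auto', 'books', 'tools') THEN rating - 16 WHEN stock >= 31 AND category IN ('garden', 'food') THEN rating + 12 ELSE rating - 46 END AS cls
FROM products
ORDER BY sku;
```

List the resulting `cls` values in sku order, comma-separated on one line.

14, 28, 27, 26, -43, 26, 26, 29, 29, 26, 26, 28, 30, 27

sku=G20: stock >= 31 AND category IN ('garden', 'food') → 14
sku=G21: stock >= 357 OR supplier IN ('Globex', 'Initech', 'Acme') → 28
sku=G24: stock >= 357 OR supplier IN ('Globex', 'Initech', 'Acme') → 27
sku=G27: stock >= 357 OR supplier IN ('Globex', 'Initech', 'Acme') → 26
sku=G28: ELSE → -43
sku=G38: stock >= 357 OR supplier IN ('Globex', 'Initech', 'Acme') → 26
sku=G49: stock >= 357 OR supplier IN ('Globex', 'Initech', 'Acme') → 26
sku=G55: stock >= 357 OR supplier IN ('Globex', 'Initech', 'Acme') → 29
sku=G57: stock >= 357 OR supplier IN ('Globex', 'Initech', 'Acme') → 29
sku=G62: stock >= 357 OR supplier IN ('Globex', 'Initech', 'Acme') → 26
sku=G63: stock >= 357 OR supplier IN ('Globex', 'Initech', 'Acme') → 26
sku=G76: stock >= 357 OR supplier IN ('Globex', 'Initech', 'Acme') → 28
sku=G77: stock >= 357 OR supplier IN ('Globex', 'Initech', 'Acme') → 30
sku=G80: stock >= 357 OR supplier IN ('Globex', 'Initech', 'Acme') → 27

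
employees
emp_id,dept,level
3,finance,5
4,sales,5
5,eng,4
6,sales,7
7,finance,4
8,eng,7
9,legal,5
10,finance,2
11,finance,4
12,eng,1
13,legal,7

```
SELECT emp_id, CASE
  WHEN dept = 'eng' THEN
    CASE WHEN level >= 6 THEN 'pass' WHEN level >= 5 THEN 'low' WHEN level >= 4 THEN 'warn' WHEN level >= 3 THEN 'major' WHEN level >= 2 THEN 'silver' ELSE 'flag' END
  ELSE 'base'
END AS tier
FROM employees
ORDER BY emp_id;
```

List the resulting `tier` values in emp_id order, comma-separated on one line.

emp_id=3: dept='finance' → outer ELSE → base
emp_id=4: dept='sales' → outer ELSE → base
emp_id=5: dept='eng' → inner[level >= 4] → warn
emp_id=6: dept='sales' → outer ELSE → base
emp_id=7: dept='finance' → outer ELSE → base
emp_id=8: dept='eng' → inner[level >= 6] → pass
emp_id=9: dept='legal' → outer ELSE → base
emp_id=10: dept='finance' → outer ELSE → base
emp_id=11: dept='finance' → outer ELSE → base
emp_id=12: dept='eng' → inner[ELSE] → flag
emp_id=13: dept='legal' → outer ELSE → base

base, base, warn, base, base, pass, base, base, base, flag, base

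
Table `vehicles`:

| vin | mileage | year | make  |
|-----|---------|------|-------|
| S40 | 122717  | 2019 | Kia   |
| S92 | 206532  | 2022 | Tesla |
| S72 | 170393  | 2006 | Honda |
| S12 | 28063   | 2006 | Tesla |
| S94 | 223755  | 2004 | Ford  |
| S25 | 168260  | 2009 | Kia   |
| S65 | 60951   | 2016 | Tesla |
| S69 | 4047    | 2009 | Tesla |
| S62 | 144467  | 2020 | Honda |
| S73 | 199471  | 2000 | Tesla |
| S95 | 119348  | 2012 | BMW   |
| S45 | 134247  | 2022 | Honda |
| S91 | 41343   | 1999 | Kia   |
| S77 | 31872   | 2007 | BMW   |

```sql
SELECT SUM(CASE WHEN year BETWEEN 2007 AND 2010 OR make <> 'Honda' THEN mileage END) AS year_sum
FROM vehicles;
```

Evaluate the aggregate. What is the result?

vin=S40: ✓ → 122717
vin=S92: ✓ → 206532
vin=S72: ✗
vin=S12: ✓ → 28063
vin=S94: ✓ → 223755
vin=S25: ✓ → 168260
vin=S65: ✓ → 60951
vin=S69: ✓ → 4047
vin=S62: ✗
vin=S73: ✓ → 199471
vin=S95: ✓ → 119348
vin=S45: ✗
vin=S91: ✓ → 41343
vin=S77: ✓ → 31872
year_sum = 122717 + 206532 + 28063 + 223755 + 168260 + 60951 + 4047 + 199471 + 119348 + 41343 + 31872 = 1206359

1206359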